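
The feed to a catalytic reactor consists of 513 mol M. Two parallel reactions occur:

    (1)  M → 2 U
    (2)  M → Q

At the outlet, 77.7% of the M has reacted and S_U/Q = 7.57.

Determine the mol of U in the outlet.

631 mol

Conversion of M: M consumed = 0.777 × 513 = 398.6 mol = 1ξ₁ + 1ξ₂.
Selectivity: 2ξ₁ / (1ξ₂) = 7.57 → ξ₁ = 3.785 ξ₂.
Substitute: (1·3.785 + 1) ξ₂ = 398.6 → ξ₂ = 83.3 mol, ξ₁ = 315.3 mol.
Outlet amounts (n = n₀ + Σ ν·ξ):
  M: 513 − 1(315.3) − 1(83.3) = 114.4
  U: 0 + 2(315.3) = 630.6
  Q: 0 + 1(83.3) = 83.3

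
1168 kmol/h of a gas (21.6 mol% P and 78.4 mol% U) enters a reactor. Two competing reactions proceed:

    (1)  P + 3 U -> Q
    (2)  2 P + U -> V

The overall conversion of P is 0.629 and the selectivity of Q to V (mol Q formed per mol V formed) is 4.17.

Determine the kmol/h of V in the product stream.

Conversion of P: P consumed = 0.629 × 252.3 = 158.7 kmol/h = 1ξ₁ + 2ξ₂.
Selectivity: 1ξ₁ / (1ξ₂) = 4.17 → ξ₁ = 4.17 ξ₂.
Substitute: (1·4.17 + 2) ξ₂ = 158.7 → ξ₂ = 25.72 kmol/h, ξ₁ = 107.3 kmol/h.
Outlet amounts (n = n₀ + Σ ν·ξ):
  P: 252.3 − 1(107.3) − 2(25.72) = 93.6
  U: 915.7 − 3(107.3) − 1(25.72) = 568.2
  Q: 0 + 1(107.3) = 107.3
  V: 0 + 1(25.72) = 25.72

25.7 kmol/h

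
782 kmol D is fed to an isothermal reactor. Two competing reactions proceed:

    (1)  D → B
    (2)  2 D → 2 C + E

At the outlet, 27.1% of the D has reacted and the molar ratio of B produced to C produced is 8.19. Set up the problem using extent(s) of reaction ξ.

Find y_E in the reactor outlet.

Conversion of D: D consumed = 0.271 × 782 = 211.9 kmol = 1ξ₁ + 2ξ₂.
Selectivity: 1ξ₁ / (2ξ₂) = 8.19 → ξ₁ = 16.38 ξ₂.
Substitute: (1·16.38 + 2) ξ₂ = 211.9 → ξ₂ = 11.53 kmol, ξ₁ = 188.9 kmol.
Outlet amounts (n = n₀ + Σ ν·ξ):
  D: 782 − 1(188.9) − 2(11.53) = 570.1
  B: 0 + 1(188.9) = 188.9
  C: 0 + 2(11.53) = 23.06
  E: 0 + 1(11.53) = 11.53
Total out = 793.5 kmol; y_E = 11.53 / 793.5 = 0.01453.

0.0145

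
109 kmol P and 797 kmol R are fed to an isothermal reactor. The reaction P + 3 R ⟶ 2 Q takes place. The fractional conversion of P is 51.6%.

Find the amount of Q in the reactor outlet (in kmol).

P reacted = 0.516 × 109 = 56.24 kmol; ν_P = −1, so ξ = 56.24/1 = 56.24 kmol.
Outlet amounts (n = n₀ + ν ξ):
  P: 109 − 1(56.24) = 52.76
  R: 797 − 3(56.24) = 628.3
  Q: 0 + 2(56.24) = 112.5

112 kmol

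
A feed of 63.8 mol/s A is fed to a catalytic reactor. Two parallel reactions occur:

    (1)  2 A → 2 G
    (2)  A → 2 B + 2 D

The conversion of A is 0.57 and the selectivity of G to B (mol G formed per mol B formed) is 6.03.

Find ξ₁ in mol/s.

Conversion of A: A consumed = 0.57 × 63.8 = 36.37 mol/s = 2ξ₁ + 1ξ₂.
Selectivity: 2ξ₁ / (2ξ₂) = 6.03 → ξ₁ = 6.03 ξ₂.
Substitute: (2·6.03 + 1) ξ₂ = 36.37 → ξ₂ = 2.785 mol/s, ξ₁ = 16.79 mol/s.
Outlet amounts (n = n₀ + Σ ν·ξ):
  A: 63.8 − 2(16.79) − 1(2.785) = 27.43
  G: 0 + 2(16.79) = 33.58
  B: 0 + 2(2.785) = 5.569
  D: 0 + 2(2.785) = 5.569

ξ₁ = 16.8 mol/s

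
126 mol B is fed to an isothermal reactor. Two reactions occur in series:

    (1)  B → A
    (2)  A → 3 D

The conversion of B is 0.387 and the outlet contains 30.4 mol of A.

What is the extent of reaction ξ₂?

Conversion of B: B consumed = 1ξ₁ = 0.387 × 126 → ξ₁ = 48.76 mol.
A balance: n_A = 0 + 1ξ₁ − 1ξ₂ = 30.4 → ξ₂ = (1·48.76 − 30.4)/1 = 18.36 mol.
Outlet amounts (n = n₀ + Σ ν·ξ):
  B: 126 − 1(48.76) = 77.24
  A: 0 + 1(48.76) − 1(18.36) = 30.4
  D: 0 + 3(18.36) = 55.09

ξ₂ = 18.4 mol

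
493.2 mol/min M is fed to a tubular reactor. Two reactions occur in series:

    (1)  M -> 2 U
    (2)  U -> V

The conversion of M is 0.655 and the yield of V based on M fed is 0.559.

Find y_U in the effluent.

0.454

Conversion of M: M consumed = 1ξ₁ = 0.655 × 493.2 → ξ₁ = 323 mol/min.
Yield of V: 1ξ₂ / 493.2 = 0.559 → ξ₂ = 275.7 mol/min.
Outlet amounts (n = n₀ + Σ ν·ξ):
  M: 493.2 − 1(323) = 170.2
  U: 0 + 2(323) − 1(275.7) = 370.4
  V: 0 + 1(275.7) = 275.7
Total out = 816.2 mol/min; y_U = 370.4 / 816.2 = 0.4538.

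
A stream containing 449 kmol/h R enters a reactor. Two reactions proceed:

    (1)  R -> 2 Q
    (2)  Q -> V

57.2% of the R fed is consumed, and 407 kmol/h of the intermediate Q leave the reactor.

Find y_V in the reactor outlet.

Conversion of R: R consumed = 1ξ₁ = 0.572 × 449 → ξ₁ = 256.8 kmol/h.
Q balance: n_Q = 0 + 2ξ₁ − 1ξ₂ = 407 → ξ₂ = (2·256.8 − 407)/1 = 106.7 kmol/h.
Outlet amounts (n = n₀ + Σ ν·ξ):
  R: 449 − 1(256.8) = 192.2
  Q: 0 + 2(256.8) − 1(106.7) = 407
  V: 0 + 1(106.7) = 106.7
Total out = 705.8 kmol/h; y_V = 106.7 / 705.8 = 0.1511.

0.151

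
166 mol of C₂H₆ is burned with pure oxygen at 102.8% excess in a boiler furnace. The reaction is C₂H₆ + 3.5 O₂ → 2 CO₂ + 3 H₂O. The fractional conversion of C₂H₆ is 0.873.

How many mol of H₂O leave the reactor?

435 mol

Stoichiometric O₂ = 3.5 × 166 = 581 mol; O₂ fed = 581 × 2.028 = 1178 mol.
Fuel reacted = 0.873 × 166 → ξ = 144.9 mol.
Outlet (n = n₀ + ν ξ):
  C₂H₆: 166 − 1(144.9) = 21.08
  O₂: 1178 − 3.5(144.9) = 671.1
  CO₂: 0 + 2(144.9) = 289.8
  H₂O: 0 + 3(144.9) = 434.8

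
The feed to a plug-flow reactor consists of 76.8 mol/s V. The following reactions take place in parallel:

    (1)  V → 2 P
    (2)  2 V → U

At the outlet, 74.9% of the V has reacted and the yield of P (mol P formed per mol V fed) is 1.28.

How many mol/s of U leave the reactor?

Yield of P: 2ξ₁ / 76.8 = 1.28 → ξ₁ = 49.15 mol/s.
Conversion of V: 1ξ₁ + 2ξ₂ = 0.749 × 76.8 = 57.52 → ξ₂ = 4.186 mol/s.
Outlet amounts (n = n₀ + Σ ν·ξ):
  V: 76.8 − 1(49.15) − 2(4.186) = 19.28
  P: 0 + 2(49.15) = 98.3
  U: 0 + 1(4.186) = 4.186

4.19 mol/s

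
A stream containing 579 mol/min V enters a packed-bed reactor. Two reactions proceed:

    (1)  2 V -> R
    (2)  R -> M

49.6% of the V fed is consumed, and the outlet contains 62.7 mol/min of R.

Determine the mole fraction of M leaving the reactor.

Conversion of V: V consumed = 2ξ₁ = 0.496 × 579 → ξ₁ = 143.6 mol/min.
R balance: n_R = 0 + 1ξ₁ − 1ξ₂ = 62.7 → ξ₂ = (1·143.6 − 62.7)/1 = 80.89 mol/min.
Outlet amounts (n = n₀ + Σ ν·ξ):
  V: 579 − 2(143.6) = 291.8
  R: 0 + 1(143.6) − 1(80.89) = 62.7
  M: 0 + 1(80.89) = 80.89
Total out = 435.4 mol/min; y_M = 80.89 / 435.4 = 0.1858.

0.186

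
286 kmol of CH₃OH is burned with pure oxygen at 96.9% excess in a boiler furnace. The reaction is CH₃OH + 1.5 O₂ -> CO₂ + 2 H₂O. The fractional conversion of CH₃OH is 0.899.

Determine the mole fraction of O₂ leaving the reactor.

Stoichiometric O₂ = 1.5 × 286 = 429 kmol; O₂ fed = 429 × 1.969 = 844.7 kmol.
Fuel reacted = 0.899 × 286 → ξ = 257.1 kmol.
Outlet (n = n₀ + ν ξ):
  CH₃OH: 286 − 1(257.1) = 28.89
  O₂: 844.7 − 1.5(257.1) = 459
  CO₂: 0 + 1(257.1) = 257.1
  H₂O: 0 + 2(257.1) = 514.2
Total out = 1259 kmol; y_O₂ = 459 / 1259 = 0.3645.

0.365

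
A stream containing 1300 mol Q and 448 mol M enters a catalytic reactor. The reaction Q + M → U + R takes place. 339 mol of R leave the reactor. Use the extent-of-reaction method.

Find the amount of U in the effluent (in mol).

For R: n = n₀ + 1ξ → 339 = 0 + 1ξ, giving ξ = 339 mol.
Outlet amounts (n = n₀ + ν ξ):
  Q: 1300 − 1(339) = 961
  M: 448 − 1(339) = 109
  U: 0 + 1(339) = 339
  R: 0 + 1(339) = 339

339 mol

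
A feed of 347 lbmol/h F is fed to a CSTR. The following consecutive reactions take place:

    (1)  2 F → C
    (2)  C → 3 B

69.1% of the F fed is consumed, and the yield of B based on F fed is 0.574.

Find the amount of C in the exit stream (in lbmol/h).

53.5 lbmol/h

Conversion of F: F consumed = 2ξ₁ = 0.691 × 347 → ξ₁ = 119.9 lbmol/h.
Yield of B: 3ξ₂ / 347 = 0.574 → ξ₂ = 66.39 lbmol/h.
Outlet amounts (n = n₀ + Σ ν·ξ):
  F: 347 − 2(119.9) = 107.2
  C: 0 + 1(119.9) − 1(66.39) = 53.5
  B: 0 + 3(66.39) = 199.2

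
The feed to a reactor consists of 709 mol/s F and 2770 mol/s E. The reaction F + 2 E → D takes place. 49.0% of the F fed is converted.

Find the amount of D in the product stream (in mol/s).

347 mol/s

F reacted = 0.49 × 709 = 347.4 mol/s; ν_F = −1, so ξ = 347.4/1 = 347.4 mol/s.
Outlet amounts (n = n₀ + ν ξ):
  F: 709 − 1(347.4) = 361.6
  E: 2770 − 2(347.4) = 2075
  D: 0 + 1(347.4) = 347.4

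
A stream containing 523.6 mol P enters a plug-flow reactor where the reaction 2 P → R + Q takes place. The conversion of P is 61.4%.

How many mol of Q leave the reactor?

P reacted = 0.614 × 523.6 = 321.5 mol; ν_P = −2, so ξ = 321.5/2 = 160.7 mol.
Outlet amounts (n = n₀ + ν ξ):
  P: 523.6 − 2(160.7) = 202.1
  R: 0 + 1(160.7) = 160.7
  Q: 0 + 1(160.7) = 160.7

161 mol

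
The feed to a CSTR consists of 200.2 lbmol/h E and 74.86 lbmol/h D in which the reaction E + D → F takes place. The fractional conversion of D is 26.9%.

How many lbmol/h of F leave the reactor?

20.1 lbmol/h

D reacted = 0.269 × 74.86 = 20.14 lbmol/h; ν_D = −1, so ξ = 20.14/1 = 20.14 lbmol/h.
Outlet amounts (n = n₀ + ν ξ):
  E: 200.2 − 1(20.14) = 180.1
  D: 74.86 − 1(20.14) = 54.72
  F: 0 + 1(20.14) = 20.14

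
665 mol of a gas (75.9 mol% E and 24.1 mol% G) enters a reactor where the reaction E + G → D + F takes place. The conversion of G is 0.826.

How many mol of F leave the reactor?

G reacted = 0.826 × 160.3 = 132.4 mol; ν_G = −1, so ξ = 132.4/1 = 132.4 mol.
Outlet amounts (n = n₀ + ν ξ):
  E: 504.7 − 1(132.4) = 372.4
  G: 160.3 − 1(132.4) = 27.89
  D: 0 + 1(132.4) = 132.4
  F: 0 + 1(132.4) = 132.4

132 mol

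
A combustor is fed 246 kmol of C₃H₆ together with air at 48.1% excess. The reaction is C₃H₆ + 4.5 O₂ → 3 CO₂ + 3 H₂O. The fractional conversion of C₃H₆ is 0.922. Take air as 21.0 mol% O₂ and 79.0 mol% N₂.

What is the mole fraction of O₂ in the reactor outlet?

0.0758

Stoichiometric O₂ = 4.5 × 246 = 1107 kmol; O₂ fed = 1107 × 1.481 = 1639 kmol.
N₂ fed = 1639 × 79/21 = 6168 kmol.
Fuel reacted = 0.922 × 246 → ξ = 226.8 kmol.
Outlet (n = n₀ + ν ξ):
  C₃H₆: 246 − 1(226.8) = 19.19
  O₂: 1639 − 4.5(226.8) = 618.8
  N₂: 6168 (inert)
  CO₂: 0 + 3(226.8) = 680.4
  H₂O: 0 + 3(226.8) = 680.4
Total out = 8166 kmol; y_O₂ = 618.8 / 8166 = 0.07578.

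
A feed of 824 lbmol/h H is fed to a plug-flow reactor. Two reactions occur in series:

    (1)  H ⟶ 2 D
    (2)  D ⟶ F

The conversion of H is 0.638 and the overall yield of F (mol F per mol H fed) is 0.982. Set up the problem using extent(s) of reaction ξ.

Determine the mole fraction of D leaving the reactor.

0.179

Conversion of H: H consumed = 1ξ₁ = 0.638 × 824 → ξ₁ = 525.7 lbmol/h.
Yield of F: 1ξ₂ / 824 = 0.982 → ξ₂ = 809.2 lbmol/h.
Outlet amounts (n = n₀ + Σ ν·ξ):
  H: 824 − 1(525.7) = 298.3
  D: 0 + 2(525.7) − 1(809.2) = 242.3
  F: 0 + 1(809.2) = 809.2
Total out = 1350 lbmol/h; y_D = 242.3 / 1350 = 0.1795.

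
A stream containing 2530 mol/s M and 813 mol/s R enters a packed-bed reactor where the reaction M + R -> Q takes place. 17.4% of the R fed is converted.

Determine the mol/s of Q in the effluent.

R reacted = 0.174 × 813 = 141.5 mol/s; ν_R = −1, so ξ = 141.5/1 = 141.5 mol/s.
Outlet amounts (n = n₀ + ν ξ):
  M: 2530 − 1(141.5) = 2389
  R: 813 − 1(141.5) = 671.5
  Q: 0 + 1(141.5) = 141.5

141 mol/s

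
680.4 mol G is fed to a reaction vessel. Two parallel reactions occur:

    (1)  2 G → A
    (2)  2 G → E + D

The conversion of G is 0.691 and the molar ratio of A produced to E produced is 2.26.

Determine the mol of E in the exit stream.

Conversion of G: G consumed = 0.691 × 680.4 = 470.2 mol = 2ξ₁ + 2ξ₂.
Selectivity: 1ξ₁ / (1ξ₂) = 2.26 → ξ₁ = 2.26 ξ₂.
Substitute: (2·2.26 + 2) ξ₂ = 470.2 → ξ₂ = 72.11 mol, ξ₁ = 163 mol.
Outlet amounts (n = n₀ + Σ ν·ξ):
  G: 680.4 − 2(163) − 2(72.11) = 210.2
  A: 0 + 1(163) = 163
  E: 0 + 1(72.11) = 72.11
  D: 0 + 1(72.11) = 72.11

72.1 mol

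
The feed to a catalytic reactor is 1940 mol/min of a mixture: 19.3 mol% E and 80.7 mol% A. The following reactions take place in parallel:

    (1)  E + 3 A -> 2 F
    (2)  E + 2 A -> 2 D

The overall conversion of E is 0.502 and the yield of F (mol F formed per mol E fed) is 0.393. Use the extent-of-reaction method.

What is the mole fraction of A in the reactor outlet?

0.665

Yield of F: 2ξ₁ / 374.4 = 0.393 → ξ₁ = 73.57 mol/min.
Conversion of E: 1ξ₁ + 1ξ₂ = 0.502 × 374.4 = 188 → ξ₂ = 114.4 mol/min.
Outlet amounts (n = n₀ + Σ ν·ξ):
  E: 374.4 − 1(73.57) − 1(114.4) = 186.5
  A: 1566 − 3(73.57) − 2(114.4) = 1116
  F: 0 + 2(73.57) = 147.1
  D: 0 + 2(114.4) = 228.8
Total out = 1678 mol/min; y_A = 1116 / 1678 = 0.6649.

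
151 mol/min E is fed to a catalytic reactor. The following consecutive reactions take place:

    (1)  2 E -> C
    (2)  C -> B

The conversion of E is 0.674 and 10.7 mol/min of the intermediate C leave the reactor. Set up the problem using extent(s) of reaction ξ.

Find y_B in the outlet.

0.401

Conversion of E: E consumed = 2ξ₁ = 0.674 × 151 → ξ₁ = 50.89 mol/min.
C balance: n_C = 0 + 1ξ₁ − 1ξ₂ = 10.7 → ξ₂ = (1·50.89 − 10.7)/1 = 40.19 mol/min.
Outlet amounts (n = n₀ + Σ ν·ξ):
  E: 151 − 2(50.89) = 49.23
  C: 0 + 1(50.89) − 1(40.19) = 10.7
  B: 0 + 1(40.19) = 40.19
Total out = 100.1 mol/min; y_B = 40.19 / 100.1 = 0.4014.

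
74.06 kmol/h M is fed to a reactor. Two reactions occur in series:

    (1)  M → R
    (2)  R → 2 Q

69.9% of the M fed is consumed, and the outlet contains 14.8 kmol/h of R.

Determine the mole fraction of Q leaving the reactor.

Conversion of M: M consumed = 1ξ₁ = 0.699 × 74.06 → ξ₁ = 51.77 kmol/h.
R balance: n_R = 0 + 1ξ₁ − 1ξ₂ = 14.8 → ξ₂ = (1·51.77 − 14.8)/1 = 36.97 kmol/h.
Outlet amounts (n = n₀ + Σ ν·ξ):
  M: 74.06 − 1(51.77) = 22.29
  R: 0 + 1(51.77) − 1(36.97) = 14.8
  Q: 0 + 2(36.97) = 73.94
Total out = 111 kmol/h; y_Q = 73.94 / 111 = 0.6659.

0.666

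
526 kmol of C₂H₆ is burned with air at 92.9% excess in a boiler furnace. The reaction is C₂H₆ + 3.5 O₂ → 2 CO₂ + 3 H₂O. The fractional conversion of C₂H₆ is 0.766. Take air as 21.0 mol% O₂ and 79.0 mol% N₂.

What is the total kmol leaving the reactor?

17600 kmol

Stoichiometric O₂ = 3.5 × 526 = 1841 kmol; O₂ fed = 1841 × 1.929 = 3551 kmol.
N₂ fed = 3551 × 79/21 = 13360 kmol.
Fuel reacted = 0.766 × 526 → ξ = 402.9 kmol.
Outlet (n = n₀ + ν ξ):
  C₂H₆: 526 − 1(402.9) = 123.1
  O₂: 3551 − 3.5(402.9) = 2141
  N₂: 13360 (inert)
  CO₂: 0 + 2(402.9) = 805.8
  H₂O: 0 + 3(402.9) = 1209
Total out = 123.1 + 2141 + 13360 + 805.8 + 1209 = 17640 kmol.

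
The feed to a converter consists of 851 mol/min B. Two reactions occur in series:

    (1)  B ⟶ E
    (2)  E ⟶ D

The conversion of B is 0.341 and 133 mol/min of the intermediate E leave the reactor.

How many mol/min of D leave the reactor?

157 mol/min

Conversion of B: B consumed = 1ξ₁ = 0.341 × 851 → ξ₁ = 290.2 mol/min.
E balance: n_E = 0 + 1ξ₁ − 1ξ₂ = 133 → ξ₂ = (1·290.2 − 133)/1 = 157.2 mol/min.
Outlet amounts (n = n₀ + Σ ν·ξ):
  B: 851 − 1(290.2) = 560.8
  E: 0 + 1(290.2) − 1(157.2) = 133
  D: 0 + 1(157.2) = 157.2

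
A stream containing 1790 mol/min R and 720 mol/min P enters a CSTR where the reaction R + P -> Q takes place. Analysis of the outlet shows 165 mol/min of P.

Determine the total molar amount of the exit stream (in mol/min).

1960 mol/min

For P: n = n₀ − 1ξ → 165 = 720 − 1ξ, giving ξ = 555 mol/min.
Outlet amounts (n = n₀ + ν ξ):
  R: 1790 − 1(555) = 1235
  P: 720 − 1(555) = 165
  Q: 0 + 1(555) = 555
Total out = 1235 + 165 + 555 = 1955 mol/min.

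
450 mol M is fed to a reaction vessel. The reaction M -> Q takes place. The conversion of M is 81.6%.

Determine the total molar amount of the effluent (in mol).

450 mol

M reacted = 0.816 × 450 = 367.2 mol; ν_M = −1, so ξ = 367.2/1 = 367.2 mol.
Outlet amounts (n = n₀ + ν ξ):
  M: 450 − 1(367.2) = 82.8
  Q: 0 + 1(367.2) = 367.2
Total out = 82.8 + 367.2 = 450 mol.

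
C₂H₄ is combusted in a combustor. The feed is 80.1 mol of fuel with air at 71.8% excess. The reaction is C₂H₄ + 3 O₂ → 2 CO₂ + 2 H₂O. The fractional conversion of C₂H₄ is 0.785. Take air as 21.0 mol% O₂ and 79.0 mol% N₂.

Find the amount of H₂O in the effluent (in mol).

126 mol

Stoichiometric O₂ = 3 × 80.1 = 240.3 mol; O₂ fed = 240.3 × 1.718 = 412.8 mol.
N₂ fed = 412.8 × 79/21 = 1553 mol.
Fuel reacted = 0.785 × 80.1 → ξ = 62.88 mol.
Outlet (n = n₀ + ν ξ):
  C₂H₄: 80.1 − 1(62.88) = 17.22
  O₂: 412.8 − 3(62.88) = 224.2
  N₂: 1553 (inert)
  CO₂: 0 + 2(62.88) = 125.8
  H₂O: 0 + 2(62.88) = 125.8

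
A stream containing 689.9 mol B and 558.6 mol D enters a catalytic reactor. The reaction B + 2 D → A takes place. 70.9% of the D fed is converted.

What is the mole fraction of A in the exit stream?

0.232

D reacted = 0.709 × 558.6 = 396 mol; ν_D = −2, so ξ = 396/2 = 198 mol.
Outlet amounts (n = n₀ + ν ξ):
  B: 689.9 − 1(198) = 491.9
  D: 558.6 − 2(198) = 162.6
  A: 0 + 1(198) = 198
Total out = 852.5 mol; y_A = 198 / 852.5 = 0.2323.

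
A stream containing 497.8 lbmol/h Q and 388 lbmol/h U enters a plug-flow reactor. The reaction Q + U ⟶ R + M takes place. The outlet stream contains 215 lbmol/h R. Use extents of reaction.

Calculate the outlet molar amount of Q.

283 lbmol/h

For R: n = n₀ + 1ξ → 215 = 0 + 1ξ, giving ξ = 215 lbmol/h.
Outlet amounts (n = n₀ + ν ξ):
  Q: 497.8 − 1(215) = 282.8
  U: 388 − 1(215) = 173
  R: 0 + 1(215) = 215
  M: 0 + 1(215) = 215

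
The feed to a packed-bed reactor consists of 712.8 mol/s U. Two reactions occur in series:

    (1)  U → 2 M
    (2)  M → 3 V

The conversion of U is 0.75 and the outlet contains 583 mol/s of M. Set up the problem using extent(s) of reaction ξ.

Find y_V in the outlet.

Conversion of U: U consumed = 1ξ₁ = 0.75 × 712.8 → ξ₁ = 534.6 mol/s.
M balance: n_M = 0 + 2ξ₁ − 1ξ₂ = 583 → ξ₂ = (2·534.6 − 583)/1 = 486.2 mol/s.
Outlet amounts (n = n₀ + Σ ν·ξ):
  U: 712.8 − 1(534.6) = 178.2
  M: 0 + 2(534.6) − 1(486.2) = 583
  V: 0 + 3(486.2) = 1459
Total out = 2220 mol/s; y_V = 1459 / 2220 = 0.6571.

0.657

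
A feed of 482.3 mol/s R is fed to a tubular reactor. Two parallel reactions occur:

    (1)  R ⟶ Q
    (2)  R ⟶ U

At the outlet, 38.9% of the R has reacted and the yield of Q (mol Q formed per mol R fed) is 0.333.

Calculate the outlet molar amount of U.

Yield of Q: 1ξ₁ / 482.3 = 0.333 → ξ₁ = 160.6 mol/s.
Conversion of R: 1ξ₁ + 1ξ₂ = 0.389 × 482.3 = 187.6 → ξ₂ = 27.01 mol/s.
Outlet amounts (n = n₀ + Σ ν·ξ):
  R: 482.3 − 1(160.6) − 1(27.01) = 294.7
  Q: 0 + 1(160.6) = 160.6
  U: 0 + 1(27.01) = 27.01

27 mol/s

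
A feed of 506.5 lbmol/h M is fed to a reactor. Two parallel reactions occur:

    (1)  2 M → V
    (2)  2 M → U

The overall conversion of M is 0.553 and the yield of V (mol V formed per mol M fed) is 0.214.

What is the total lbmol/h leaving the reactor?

366 lbmol/h

Yield of V: 1ξ₁ / 506.5 = 0.214 → ξ₁ = 108.4 lbmol/h.
Conversion of M: 2ξ₁ + 2ξ₂ = 0.553 × 506.5 = 280.1 → ξ₂ = 31.66 lbmol/h.
Outlet amounts (n = n₀ + Σ ν·ξ):
  M: 506.5 − 2(108.4) − 2(31.66) = 226.4
  V: 0 + 1(108.4) = 108.4
  U: 0 + 1(31.66) = 31.66
Total out = 226.4 + 108.4 + 31.66 = 366.5 lbmol/h.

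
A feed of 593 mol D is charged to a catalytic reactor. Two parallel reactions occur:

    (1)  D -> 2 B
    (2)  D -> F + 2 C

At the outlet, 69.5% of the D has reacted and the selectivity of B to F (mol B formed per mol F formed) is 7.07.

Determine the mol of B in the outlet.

643 mol

Conversion of D: D consumed = 0.695 × 593 = 412.1 mol = 1ξ₁ + 1ξ₂.
Selectivity: 2ξ₁ / (1ξ₂) = 7.07 → ξ₁ = 3.535 ξ₂.
Substitute: (1·3.535 + 1) ξ₂ = 412.1 → ξ₂ = 90.88 mol, ξ₁ = 321.3 mol.
Outlet amounts (n = n₀ + Σ ν·ξ):
  D: 593 − 1(321.3) − 1(90.88) = 180.9
  B: 0 + 2(321.3) = 642.5
  F: 0 + 1(90.88) = 90.88
  C: 0 + 2(90.88) = 181.8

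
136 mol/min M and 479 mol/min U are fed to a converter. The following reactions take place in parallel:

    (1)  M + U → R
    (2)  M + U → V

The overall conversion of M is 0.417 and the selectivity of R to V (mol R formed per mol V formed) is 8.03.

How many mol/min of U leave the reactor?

422 mol/min

Conversion of M: M consumed = 0.417 × 136 = 56.71 mol/min = 1ξ₁ + 1ξ₂.
Selectivity: 1ξ₁ / (1ξ₂) = 8.03 → ξ₁ = 8.03 ξ₂.
Substitute: (1·8.03 + 1) ξ₂ = 56.71 → ξ₂ = 6.28 mol/min, ξ₁ = 50.43 mol/min.
Outlet amounts (n = n₀ + Σ ν·ξ):
  M: 136 − 1(50.43) − 1(6.28) = 79.29
  U: 479 − 1(50.43) − 1(6.28) = 422.3
  R: 0 + 1(50.43) = 50.43
  V: 0 + 1(6.28) = 6.28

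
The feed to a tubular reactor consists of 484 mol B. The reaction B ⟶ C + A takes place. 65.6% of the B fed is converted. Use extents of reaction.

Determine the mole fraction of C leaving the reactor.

0.396

B reacted = 0.656 × 484 = 317.5 mol; ν_B = −1, so ξ = 317.5/1 = 317.5 mol.
Outlet amounts (n = n₀ + ν ξ):
  B: 484 − 1(317.5) = 166.5
  C: 0 + 1(317.5) = 317.5
  A: 0 + 1(317.5) = 317.5
Total out = 801.5 mol; y_C = 317.5 / 801.5 = 0.3961.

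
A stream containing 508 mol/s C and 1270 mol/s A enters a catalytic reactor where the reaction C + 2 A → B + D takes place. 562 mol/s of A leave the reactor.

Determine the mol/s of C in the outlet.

For A: n = n₀ − 2ξ → 562 = 1270 − 2ξ, giving ξ = 354 mol/s.
Outlet amounts (n = n₀ + ν ξ):
  C: 508 − 1(354) = 154
  A: 1270 − 2(354) = 562
  B: 0 + 1(354) = 354
  D: 0 + 1(354) = 354

154 mol/s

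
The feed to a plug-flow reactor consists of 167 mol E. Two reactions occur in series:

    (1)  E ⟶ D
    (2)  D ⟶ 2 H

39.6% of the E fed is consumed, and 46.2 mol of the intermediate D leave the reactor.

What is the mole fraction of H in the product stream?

Conversion of E: E consumed = 1ξ₁ = 0.396 × 167 → ξ₁ = 66.13 mol.
D balance: n_D = 0 + 1ξ₁ − 1ξ₂ = 46.2 → ξ₂ = (1·66.13 − 46.2)/1 = 19.93 mol.
Outlet amounts (n = n₀ + Σ ν·ξ):
  E: 167 − 1(66.13) = 100.9
  D: 0 + 1(66.13) − 1(19.93) = 46.2
  H: 0 + 2(19.93) = 39.86
Total out = 186.9 mol; y_H = 39.86 / 186.9 = 0.2133.

0.213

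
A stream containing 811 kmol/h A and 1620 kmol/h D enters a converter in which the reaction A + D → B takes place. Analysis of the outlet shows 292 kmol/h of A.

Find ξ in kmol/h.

For A: n = n₀ − 1ξ → 292 = 811 − 1ξ, giving ξ = 519 kmol/h.
Outlet amounts (n = n₀ + ν ξ):
  A: 811 − 1(519) = 292
  D: 1620 − 1(519) = 1101
  B: 0 + 1(519) = 519

ξ = 519 kmol/h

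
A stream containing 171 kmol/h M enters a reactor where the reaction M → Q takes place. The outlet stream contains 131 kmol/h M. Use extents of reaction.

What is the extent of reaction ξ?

ξ = 40 kmol/h

For M: n = n₀ − 1ξ → 131 = 171 − 1ξ, giving ξ = 40 kmol/h.
Outlet amounts (n = n₀ + ν ξ):
  M: 171 − 1(40) = 131
  Q: 0 + 1(40) = 40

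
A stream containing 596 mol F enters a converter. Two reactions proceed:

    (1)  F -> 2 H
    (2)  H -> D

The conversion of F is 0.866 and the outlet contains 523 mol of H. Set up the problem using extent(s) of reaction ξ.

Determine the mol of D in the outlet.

509 mol

Conversion of F: F consumed = 1ξ₁ = 0.866 × 596 → ξ₁ = 516.1 mol.
H balance: n_H = 0 + 2ξ₁ − 1ξ₂ = 523 → ξ₂ = (2·516.1 − 523)/1 = 509.3 mol.
Outlet amounts (n = n₀ + Σ ν·ξ):
  F: 596 − 1(516.1) = 79.86
  H: 0 + 2(516.1) − 1(509.3) = 523
  D: 0 + 1(509.3) = 509.3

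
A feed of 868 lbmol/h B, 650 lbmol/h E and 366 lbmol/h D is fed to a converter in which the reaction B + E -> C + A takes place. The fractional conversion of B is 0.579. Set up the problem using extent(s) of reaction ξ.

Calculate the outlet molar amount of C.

503 lbmol/h

B reacted = 0.579 × 868 = 502.6 lbmol/h; ν_B = −1, so ξ = 502.6/1 = 502.6 lbmol/h.
Outlet amounts (n = n₀ + ν ξ):
  B: 868 − 1(502.6) = 365.4
  E: 650 − 1(502.6) = 147.4
  C: 0 + 1(502.6) = 502.6
  A: 0 + 1(502.6) = 502.6
  D: 366 (inert)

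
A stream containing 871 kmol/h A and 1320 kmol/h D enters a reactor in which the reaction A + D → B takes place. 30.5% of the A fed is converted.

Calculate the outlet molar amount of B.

266 kmol/h

A reacted = 0.305 × 871 = 265.7 kmol/h; ν_A = −1, so ξ = 265.7/1 = 265.7 kmol/h.
Outlet amounts (n = n₀ + ν ξ):
  A: 871 − 1(265.7) = 605.3
  D: 1320 − 1(265.7) = 1054
  B: 0 + 1(265.7) = 265.7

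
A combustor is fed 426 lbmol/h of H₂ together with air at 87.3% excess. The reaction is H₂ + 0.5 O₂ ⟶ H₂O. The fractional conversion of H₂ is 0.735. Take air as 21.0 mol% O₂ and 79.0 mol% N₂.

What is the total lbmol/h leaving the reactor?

2170 lbmol/h

Stoichiometric O₂ = 0.5 × 426 = 213 lbmol/h; O₂ fed = 213 × 1.873 = 398.9 lbmol/h.
N₂ fed = 398.9 × 79/21 = 1501 lbmol/h.
Fuel reacted = 0.735 × 426 → ξ = 313.1 lbmol/h.
Outlet (n = n₀ + ν ξ):
  H₂: 426 − 1(313.1) = 112.9
  O₂: 398.9 − 0.5(313.1) = 242.4
  N₂: 1501 (inert)
  H₂O: 0 + 1(313.1) = 313.1
Total out = 112.9 + 242.4 + 1501 + 313.1 = 2169 lbmol/h.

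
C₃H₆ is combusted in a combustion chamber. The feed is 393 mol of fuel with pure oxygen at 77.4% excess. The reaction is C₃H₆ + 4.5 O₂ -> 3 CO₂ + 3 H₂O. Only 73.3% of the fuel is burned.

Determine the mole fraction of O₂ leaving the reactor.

Stoichiometric O₂ = 4.5 × 393 = 1768 mol; O₂ fed = 1768 × 1.774 = 3137 mol.
Fuel reacted = 0.733 × 393 → ξ = 288.1 mol.
Outlet (n = n₀ + ν ξ):
  C₃H₆: 393 − 1(288.1) = 104.9
  O₂: 3137 − 4.5(288.1) = 1841
  CO₂: 0 + 3(288.1) = 864.2
  H₂O: 0 + 3(288.1) = 864.2
Total out = 3674 mol; y_O₂ = 1841 / 3674 = 0.501.

0.501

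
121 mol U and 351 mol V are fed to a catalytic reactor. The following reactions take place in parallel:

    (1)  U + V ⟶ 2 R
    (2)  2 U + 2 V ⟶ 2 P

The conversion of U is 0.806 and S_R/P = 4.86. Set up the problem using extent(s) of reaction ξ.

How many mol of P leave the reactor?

Conversion of U: U consumed = 0.806 × 121 = 97.53 mol = 1ξ₁ + 2ξ₂.
Selectivity: 2ξ₁ / (2ξ₂) = 4.86 → ξ₁ = 4.86 ξ₂.
Substitute: (1·4.86 + 2) ξ₂ = 97.53 → ξ₂ = 14.22 mol, ξ₁ = 69.09 mol.
Outlet amounts (n = n₀ + Σ ν·ξ):
  U: 121 − 1(69.09) − 2(14.22) = 23.47
  V: 351 − 1(69.09) − 2(14.22) = 253.5
  R: 0 + 2(69.09) = 138.2
  P: 0 + 2(14.22) = 28.43

28.4 mol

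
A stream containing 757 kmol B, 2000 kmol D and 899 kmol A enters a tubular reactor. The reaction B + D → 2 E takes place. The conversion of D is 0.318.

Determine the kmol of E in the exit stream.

1270 kmol

D reacted = 0.318 × 2000 = 636 kmol; ν_D = −1, so ξ = 636/1 = 636 kmol.
Outlet amounts (n = n₀ + ν ξ):
  B: 757 − 1(636) = 121
  D: 2000 − 1(636) = 1364
  E: 0 + 2(636) = 1272
  A: 899 (inert)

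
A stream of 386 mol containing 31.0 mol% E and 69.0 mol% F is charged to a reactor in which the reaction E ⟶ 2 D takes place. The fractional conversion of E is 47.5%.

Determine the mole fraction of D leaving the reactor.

0.257

E reacted = 0.475 × 119.7 = 56.84 mol; ν_E = −1, so ξ = 56.84/1 = 56.84 mol.
Outlet amounts (n = n₀ + ν ξ):
  E: 119.7 − 1(56.84) = 62.82
  D: 0 + 2(56.84) = 113.7
  F: 266.3 (inert)
Total out = 442.8 mol; y_D = 113.7 / 442.8 = 0.2567.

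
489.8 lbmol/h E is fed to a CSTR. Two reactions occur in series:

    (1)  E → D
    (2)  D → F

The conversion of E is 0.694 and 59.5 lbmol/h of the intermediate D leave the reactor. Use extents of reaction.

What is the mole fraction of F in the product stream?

0.573

Conversion of E: E consumed = 1ξ₁ = 0.694 × 489.8 → ξ₁ = 339.9 lbmol/h.
D balance: n_D = 0 + 1ξ₁ − 1ξ₂ = 59.5 → ξ₂ = (1·339.9 − 59.5)/1 = 280.4 lbmol/h.
Outlet amounts (n = n₀ + Σ ν·ξ):
  E: 489.8 − 1(339.9) = 149.9
  D: 0 + 1(339.9) − 1(280.4) = 59.5
  F: 0 + 1(280.4) = 280.4
Total out = 489.8 lbmol/h; y_F = 280.4 / 489.8 = 0.5725.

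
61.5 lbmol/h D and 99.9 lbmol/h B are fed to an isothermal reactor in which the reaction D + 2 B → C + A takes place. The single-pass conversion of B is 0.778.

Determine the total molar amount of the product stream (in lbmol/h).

B reacted = 0.778 × 99.9 = 77.72 lbmol/h; ν_B = −2, so ξ = 77.72/2 = 38.86 lbmol/h.
Outlet amounts (n = n₀ + ν ξ):
  D: 61.5 − 1(38.86) = 22.64
  B: 99.9 − 2(38.86) = 22.18
  C: 0 + 1(38.86) = 38.86
  A: 0 + 1(38.86) = 38.86
Total out = 22.64 + 22.18 + 38.86 + 38.86 = 122.5 lbmol/h.

123 lbmol/h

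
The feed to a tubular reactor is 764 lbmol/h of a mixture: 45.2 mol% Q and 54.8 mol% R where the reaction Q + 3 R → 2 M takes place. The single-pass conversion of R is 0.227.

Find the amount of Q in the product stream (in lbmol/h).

R reacted = 0.227 × 418.7 = 95.04 lbmol/h; ν_R = −3, so ξ = 95.04/3 = 31.68 lbmol/h.
Outlet amounts (n = n₀ + ν ξ):
  Q: 345.3 − 1(31.68) = 313.6
  R: 418.7 − 3(31.68) = 323.6
  M: 0 + 2(31.68) = 63.36

314 lbmol/h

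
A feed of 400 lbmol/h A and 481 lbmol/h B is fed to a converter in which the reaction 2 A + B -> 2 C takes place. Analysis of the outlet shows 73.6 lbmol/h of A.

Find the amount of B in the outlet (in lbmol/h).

318 lbmol/h

For A: n = n₀ − 2ξ → 73.6 = 400 − 2ξ, giving ξ = 163.2 lbmol/h.
Outlet amounts (n = n₀ + ν ξ):
  A: 400 − 2(163.2) = 73.6
  B: 481 − 1(163.2) = 317.8
  C: 0 + 2(163.2) = 326.4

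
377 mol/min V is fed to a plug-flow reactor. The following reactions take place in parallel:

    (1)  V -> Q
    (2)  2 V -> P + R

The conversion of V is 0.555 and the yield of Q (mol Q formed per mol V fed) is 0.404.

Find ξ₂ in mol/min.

Yield of Q: 1ξ₁ / 377 = 0.404 → ξ₁ = 152.3 mol/min.
Conversion of V: 1ξ₁ + 2ξ₂ = 0.555 × 377 = 209.2 → ξ₂ = 28.46 mol/min.
Outlet amounts (n = n₀ + Σ ν·ξ):
  V: 377 − 1(152.3) − 2(28.46) = 167.8
  Q: 0 + 1(152.3) = 152.3
  P: 0 + 1(28.46) = 28.46
  R: 0 + 1(28.46) = 28.46

ξ₂ = 28.5 mol/min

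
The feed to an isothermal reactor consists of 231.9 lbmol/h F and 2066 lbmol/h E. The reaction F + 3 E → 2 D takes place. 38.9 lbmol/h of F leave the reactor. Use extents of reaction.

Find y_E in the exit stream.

For F: n = n₀ − 1ξ → 38.9 = 231.9 − 1ξ, giving ξ = 193 lbmol/h.
Outlet amounts (n = n₀ + ν ξ):
  F: 231.9 − 1(193) = 38.9
  E: 2066 − 3(193) = 1487
  D: 0 + 2(193) = 386
Total out = 1912 lbmol/h; y_E = 1487 / 1912 = 0.7778.

0.778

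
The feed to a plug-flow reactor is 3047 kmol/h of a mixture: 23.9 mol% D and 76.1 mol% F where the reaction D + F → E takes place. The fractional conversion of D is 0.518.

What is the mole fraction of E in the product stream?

0.141

D reacted = 0.518 × 728.2 = 377.2 kmol/h; ν_D = −1, so ξ = 377.2/1 = 377.2 kmol/h.
Outlet amounts (n = n₀ + ν ξ):
  D: 728.2 − 1(377.2) = 351
  F: 2319 − 1(377.2) = 1942
  E: 0 + 1(377.2) = 377.2
Total out = 2670 kmol/h; y_E = 377.2 / 2670 = 0.1413.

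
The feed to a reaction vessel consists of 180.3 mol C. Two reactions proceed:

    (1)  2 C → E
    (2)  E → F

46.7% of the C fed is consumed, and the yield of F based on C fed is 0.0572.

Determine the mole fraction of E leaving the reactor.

Conversion of C: C consumed = 2ξ₁ = 0.467 × 180.3 → ξ₁ = 42.1 mol.
Yield of F: 1ξ₂ / 180.3 = 0.0572 → ξ₂ = 10.31 mol.
Outlet amounts (n = n₀ + Σ ν·ξ):
  C: 180.3 − 2(42.1) = 96.1
  E: 0 + 1(42.1) − 1(10.31) = 31.79
  F: 0 + 1(10.31) = 10.31
Total out = 138.2 mol; y_E = 31.79 / 138.2 = 0.23.

0.23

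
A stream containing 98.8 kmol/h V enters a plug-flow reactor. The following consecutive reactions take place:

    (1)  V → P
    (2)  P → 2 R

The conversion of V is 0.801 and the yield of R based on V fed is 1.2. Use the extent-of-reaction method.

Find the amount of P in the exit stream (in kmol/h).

Conversion of V: V consumed = 1ξ₁ = 0.801 × 98.8 → ξ₁ = 79.14 kmol/h.
Yield of R: 2ξ₂ / 98.8 = 1.2 → ξ₂ = 59.28 kmol/h.
Outlet amounts (n = n₀ + Σ ν·ξ):
  V: 98.8 − 1(79.14) = 19.66
  P: 0 + 1(79.14) − 1(59.28) = 19.86
  R: 0 + 2(59.28) = 118.6

19.9 kmol/h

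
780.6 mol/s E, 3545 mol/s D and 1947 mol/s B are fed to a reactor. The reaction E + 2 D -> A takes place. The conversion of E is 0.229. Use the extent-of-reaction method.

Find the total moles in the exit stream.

E reacted = 0.229 × 780.6 = 178.8 mol/s; ν_E = −1, so ξ = 178.8/1 = 178.8 mol/s.
Outlet amounts (n = n₀ + ν ξ):
  E: 780.6 − 1(178.8) = 601.8
  D: 3545 − 2(178.8) = 3187
  A: 0 + 1(178.8) = 178.8
  B: 1947 (inert)
Total out = 601.8 + 3187 + 178.8 + 1947 = 5915 mol/s.

5920 mol/s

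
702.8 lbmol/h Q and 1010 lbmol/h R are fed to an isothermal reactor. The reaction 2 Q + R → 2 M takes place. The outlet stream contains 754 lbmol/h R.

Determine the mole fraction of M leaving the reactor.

0.351

For R: n = n₀ − 1ξ → 754 = 1010 − 1ξ, giving ξ = 256 lbmol/h.
Outlet amounts (n = n₀ + ν ξ):
  Q: 702.8 − 2(256) = 190.8
  R: 1010 − 1(256) = 754
  M: 0 + 2(256) = 512
Total out = 1457 lbmol/h; y_M = 512 / 1457 = 0.3515.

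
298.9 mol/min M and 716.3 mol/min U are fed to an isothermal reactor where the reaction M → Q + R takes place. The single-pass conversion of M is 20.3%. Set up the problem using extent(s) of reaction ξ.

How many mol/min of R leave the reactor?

60.7 mol/min

M reacted = 0.203 × 298.9 = 60.68 mol/min; ν_M = −1, so ξ = 60.68/1 = 60.68 mol/min.
Outlet amounts (n = n₀ + ν ξ):
  M: 298.9 − 1(60.68) = 238.2
  Q: 0 + 1(60.68) = 60.68
  R: 0 + 1(60.68) = 60.68
  U: 716.3 (inert)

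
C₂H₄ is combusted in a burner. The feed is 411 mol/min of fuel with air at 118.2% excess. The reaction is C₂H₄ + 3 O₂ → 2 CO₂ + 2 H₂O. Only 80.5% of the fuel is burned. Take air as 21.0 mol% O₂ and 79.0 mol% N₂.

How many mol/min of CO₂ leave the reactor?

662 mol/min

Stoichiometric O₂ = 3 × 411 = 1233 mol/min; O₂ fed = 1233 × 2.182 = 2690 mol/min.
N₂ fed = 2690 × 79/21 = 10120 mol/min.
Fuel reacted = 0.805 × 411 → ξ = 330.9 mol/min.
Outlet (n = n₀ + ν ξ):
  C₂H₄: 411 − 1(330.9) = 80.14
  O₂: 2690 − 3(330.9) = 1698
  N₂: 10120 (inert)
  CO₂: 0 + 2(330.9) = 661.7
  H₂O: 0 + 2(330.9) = 661.7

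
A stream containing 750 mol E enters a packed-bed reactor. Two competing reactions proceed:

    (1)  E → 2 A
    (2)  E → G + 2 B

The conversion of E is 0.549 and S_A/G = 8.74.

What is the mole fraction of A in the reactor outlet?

Conversion of E: E consumed = 0.549 × 750 = 411.8 mol = 1ξ₁ + 1ξ₂.
Selectivity: 2ξ₁ / (1ξ₂) = 8.74 → ξ₁ = 4.37 ξ₂.
Substitute: (1·4.37 + 1) ξ₂ = 411.8 → ξ₂ = 76.68 mol, ξ₁ = 335.1 mol.
Outlet amounts (n = n₀ + Σ ν·ξ):
  E: 750 − 1(335.1) − 1(76.68) = 338.2
  A: 0 + 2(335.1) = 670.1
  G: 0 + 1(76.68) = 76.68
  B: 0 + 2(76.68) = 153.4
Total out = 1238 mol; y_A = 670.1 / 1238 = 0.5411.

0.541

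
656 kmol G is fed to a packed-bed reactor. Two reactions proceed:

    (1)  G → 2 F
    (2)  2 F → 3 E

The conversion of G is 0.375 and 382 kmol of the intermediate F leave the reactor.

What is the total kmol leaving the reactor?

Conversion of G: G consumed = 1ξ₁ = 0.375 × 656 → ξ₁ = 246 kmol.
F balance: n_F = 0 + 2ξ₁ − 2ξ₂ = 382 → ξ₂ = (2·246 − 382)/2 = 55 kmol.
Outlet amounts (n = n₀ + Σ ν·ξ):
  G: 656 − 1(246) = 410
  F: 0 + 2(246) − 2(55) = 382
  E: 0 + 3(55) = 165
Total out = 410 + 382 + 165 = 957 kmol.

957 kmol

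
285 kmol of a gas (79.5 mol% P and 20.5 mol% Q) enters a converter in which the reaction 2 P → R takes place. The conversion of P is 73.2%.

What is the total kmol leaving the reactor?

P reacted = 0.732 × 226.6 = 165.9 kmol; ν_P = −2, so ξ = 165.9/2 = 82.93 kmol.
Outlet amounts (n = n₀ + ν ξ):
  P: 226.6 − 2(82.93) = 60.72
  R: 0 + 1(82.93) = 82.93
  Q: 58.42 (inert)
Total out = 60.72 + 82.93 + 58.42 = 202.1 kmol.

202 kmol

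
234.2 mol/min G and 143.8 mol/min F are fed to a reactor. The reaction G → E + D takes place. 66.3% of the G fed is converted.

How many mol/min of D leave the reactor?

G reacted = 0.663 × 234.2 = 155.3 mol/min; ν_G = −1, so ξ = 155.3/1 = 155.3 mol/min.
Outlet amounts (n = n₀ + ν ξ):
  G: 234.2 − 1(155.3) = 78.93
  E: 0 + 1(155.3) = 155.3
  D: 0 + 1(155.3) = 155.3
  F: 143.8 (inert)

155 mol/min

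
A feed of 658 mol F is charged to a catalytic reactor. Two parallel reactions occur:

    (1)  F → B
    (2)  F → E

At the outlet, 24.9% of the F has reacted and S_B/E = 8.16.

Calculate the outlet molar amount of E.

17.9 mol

Conversion of F: F consumed = 0.249 × 658 = 163.8 mol = 1ξ₁ + 1ξ₂.
Selectivity: 1ξ₁ / (1ξ₂) = 8.16 → ξ₁ = 8.16 ξ₂.
Substitute: (1·8.16 + 1) ξ₂ = 163.8 → ξ₂ = 17.89 mol, ξ₁ = 146 mol.
Outlet amounts (n = n₀ + Σ ν·ξ):
  F: 658 − 1(146) − 1(17.89) = 494.2
  B: 0 + 1(146) = 146
  E: 0 + 1(17.89) = 17.89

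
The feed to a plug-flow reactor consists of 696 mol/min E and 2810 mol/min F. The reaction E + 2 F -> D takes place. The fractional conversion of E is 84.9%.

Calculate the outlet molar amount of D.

E reacted = 0.849 × 696 = 590.9 mol/min; ν_E = −1, so ξ = 590.9/1 = 590.9 mol/min.
Outlet amounts (n = n₀ + ν ξ):
  E: 696 − 1(590.9) = 105.1
  F: 2810 − 2(590.9) = 1628
  D: 0 + 1(590.9) = 590.9

591 mol/min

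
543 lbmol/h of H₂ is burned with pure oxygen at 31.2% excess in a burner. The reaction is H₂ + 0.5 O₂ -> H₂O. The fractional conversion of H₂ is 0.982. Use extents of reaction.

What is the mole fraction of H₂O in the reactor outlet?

Stoichiometric O₂ = 0.5 × 543 = 271.5 lbmol/h; O₂ fed = 271.5 × 1.312 = 356.2 lbmol/h.
Fuel reacted = 0.982 × 543 → ξ = 533.2 lbmol/h.
Outlet (n = n₀ + ν ξ):
  H₂: 543 − 1(533.2) = 9.774
  O₂: 356.2 − 0.5(533.2) = 89.6
  H₂O: 0 + 1(533.2) = 533.2
Total out = 632.6 lbmol/h; y_H₂O = 533.2 / 632.6 = 0.8429.

0.843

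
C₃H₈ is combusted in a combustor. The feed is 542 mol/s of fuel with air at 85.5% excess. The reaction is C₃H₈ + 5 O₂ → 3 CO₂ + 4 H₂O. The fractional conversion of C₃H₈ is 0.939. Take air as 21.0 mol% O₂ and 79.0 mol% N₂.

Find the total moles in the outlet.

25000 mol/s

Stoichiometric O₂ = 5 × 542 = 2710 mol/s; O₂ fed = 2710 × 1.855 = 5027 mol/s.
N₂ fed = 5027 × 79/21 = 18910 mol/s.
Fuel reacted = 0.939 × 542 → ξ = 508.9 mol/s.
Outlet (n = n₀ + ν ξ):
  C₃H₈: 542 − 1(508.9) = 33.06
  O₂: 5027 − 5(508.9) = 2482
  N₂: 18910 (inert)
  CO₂: 0 + 3(508.9) = 1527
  H₂O: 0 + 4(508.9) = 2036
Total out = 33.06 + 2482 + 18910 + 1527 + 2036 = 24990 mol/s.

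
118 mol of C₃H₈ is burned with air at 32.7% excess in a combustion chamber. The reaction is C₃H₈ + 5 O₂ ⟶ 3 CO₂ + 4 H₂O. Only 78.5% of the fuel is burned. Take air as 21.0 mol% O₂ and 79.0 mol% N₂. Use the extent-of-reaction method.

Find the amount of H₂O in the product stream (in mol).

371 mol

Stoichiometric O₂ = 5 × 118 = 590 mol; O₂ fed = 590 × 1.327 = 782.9 mol.
N₂ fed = 782.9 × 79/21 = 2945 mol.
Fuel reacted = 0.785 × 118 → ξ = 92.63 mol.
Outlet (n = n₀ + ν ξ):
  C₃H₈: 118 − 1(92.63) = 25.37
  O₂: 782.9 − 5(92.63) = 319.8
  N₂: 2945 (inert)
  CO₂: 0 + 3(92.63) = 277.9
  H₂O: 0 + 4(92.63) = 370.5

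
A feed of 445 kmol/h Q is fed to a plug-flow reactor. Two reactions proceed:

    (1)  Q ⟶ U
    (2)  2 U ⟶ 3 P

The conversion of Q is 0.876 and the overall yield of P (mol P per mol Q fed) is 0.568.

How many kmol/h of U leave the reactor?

221 kmol/h

Conversion of Q: Q consumed = 1ξ₁ = 0.876 × 445 → ξ₁ = 389.8 kmol/h.
Yield of P: 3ξ₂ / 445 = 0.568 → ξ₂ = 84.25 kmol/h.
Outlet amounts (n = n₀ + Σ ν·ξ):
  Q: 445 − 1(389.8) = 55.18
  U: 0 + 1(389.8) − 2(84.25) = 221.3
  P: 0 + 3(84.25) = 252.8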